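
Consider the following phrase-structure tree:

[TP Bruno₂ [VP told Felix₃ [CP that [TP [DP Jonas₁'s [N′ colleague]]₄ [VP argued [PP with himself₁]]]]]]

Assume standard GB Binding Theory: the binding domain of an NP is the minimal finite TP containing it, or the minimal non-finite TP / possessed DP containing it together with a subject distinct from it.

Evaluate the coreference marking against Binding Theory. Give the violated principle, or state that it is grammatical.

The two coindexed NPs are *Jonas₁* and *himself₁*.
*himself₁* is an anaphor. Principle A requires it to be bound within its binding domain — the embedded TP, whose subject is [Jonas₁'s colleague]₄.
Within that domain it is c-commanded by *[Jonas₁'s colleague]₄*, which does not share its index.
*Jonas₁* does not c-command the anaphor at all.
The anaphor is unbound in its domain → Principle A violation.

Principle A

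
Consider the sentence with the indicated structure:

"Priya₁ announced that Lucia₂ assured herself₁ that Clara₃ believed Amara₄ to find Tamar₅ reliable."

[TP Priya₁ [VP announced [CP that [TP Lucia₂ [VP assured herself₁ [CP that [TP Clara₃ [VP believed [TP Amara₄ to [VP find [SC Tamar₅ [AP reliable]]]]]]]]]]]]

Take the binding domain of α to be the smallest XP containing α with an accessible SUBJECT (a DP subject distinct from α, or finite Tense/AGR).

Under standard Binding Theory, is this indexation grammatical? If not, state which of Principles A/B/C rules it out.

Principle A

The two coindexed NPs are *Priya₁* and *herself₁*.
*herself₁* is an anaphor. Principle A requires it to be bound within its binding domain — the embedded TP, whose subject is Lucia₂.
Within that domain it is c-commanded by *Lucia₂*, which does not share its index.
*Priya₁* does c-command the anaphor, but from outside its binding domain.
The anaphor is unbound in its domain → Principle A violation.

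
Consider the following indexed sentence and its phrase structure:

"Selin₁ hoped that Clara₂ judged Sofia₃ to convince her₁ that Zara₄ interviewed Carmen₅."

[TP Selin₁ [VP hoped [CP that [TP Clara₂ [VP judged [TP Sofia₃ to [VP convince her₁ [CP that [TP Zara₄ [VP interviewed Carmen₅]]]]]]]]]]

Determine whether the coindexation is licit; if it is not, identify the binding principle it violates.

grammatical

The two coindexed NPs are *Selin₁* and *her₁*.
*her₁* is a pronoun; its binding domain is the embedded TP, whose subject is Sofia₃. Within that domain it is c-commanded only by *Sofia₃*, which carries a different index — the pronoun is free locally, so Principle B holds.
*Selin₁* is an R-expression; *her₁* does not c-command it, and no other NP shares its index, so Principle C is satisfied.
All principles are respected.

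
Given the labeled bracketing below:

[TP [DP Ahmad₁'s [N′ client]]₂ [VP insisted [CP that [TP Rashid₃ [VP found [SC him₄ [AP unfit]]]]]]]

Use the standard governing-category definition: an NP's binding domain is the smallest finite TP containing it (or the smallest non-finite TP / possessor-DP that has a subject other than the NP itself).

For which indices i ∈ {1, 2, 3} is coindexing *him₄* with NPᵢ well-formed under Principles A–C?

{1, 2}

*him* is a pronoun, so Principle B applies: it must be free in its binding domain.
Binding domain of *him₄*: the embedded TP, whose subject is Rashid₃.
*Ahmad₁* and the pronoun do not c-command one another → neither Principle B nor Principle C is at stake; coindexation permitted.
*[Ahmad₁'s client]₂* c-commands the pronoun but from outside its binding domain, and is not c-commanded by it → coindexation permitted.
*Rashid₃* c-commands the pronoun within its binding domain → coindexation would violate Principle B.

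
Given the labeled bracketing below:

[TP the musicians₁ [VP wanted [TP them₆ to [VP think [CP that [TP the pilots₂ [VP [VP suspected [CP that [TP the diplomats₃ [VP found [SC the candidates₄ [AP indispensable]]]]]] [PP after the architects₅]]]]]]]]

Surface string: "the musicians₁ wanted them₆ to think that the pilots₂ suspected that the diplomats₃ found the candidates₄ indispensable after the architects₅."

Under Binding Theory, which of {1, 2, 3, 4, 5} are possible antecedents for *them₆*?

none

*them* is a pronoun, so Principle B applies: it must be free in its binding domain.
Binding domain of *them₆*: the matrix TP, whose subject is the musicians₁.
*the musicians₁* c-commands the pronoun within its binding domain → coindexation would violate Principle B.
*the pilots₂*: the pronoun c-commands this R-expression → coindexation would violate Principle C on *the pilots₂*.
*the diplomats₃*: the pronoun c-commands this R-expression → coindexation would violate Principle C on *the diplomats₃*.
*the candidates₄*: the pronoun c-commands this R-expression → coindexation would violate Principle C on *the candidates₄*.
*the architects₅*: the pronoun c-commands this R-expression → coindexation would violate Principle C on *the architects₅*.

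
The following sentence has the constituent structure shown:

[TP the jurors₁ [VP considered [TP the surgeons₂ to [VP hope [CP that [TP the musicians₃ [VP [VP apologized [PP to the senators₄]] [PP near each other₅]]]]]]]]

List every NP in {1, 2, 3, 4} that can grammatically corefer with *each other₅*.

{3}

*each other* is an anaphor, so Principle A applies: it must be bound in its binding domain.
Binding domain of *each other₅*: the embedded TP, whose subject is the musicians₃.
*the jurors₁* c-commands the anaphor but is outside its binding domain → cannot satisfy Principle A.
*the surgeons₂* c-commands the anaphor but is outside its binding domain → cannot satisfy Principle A.
*the musicians₃* c-commands the anaphor within its binding domain → licit binder.
*the senators₄* does not c-command the anaphor → cannot bind it.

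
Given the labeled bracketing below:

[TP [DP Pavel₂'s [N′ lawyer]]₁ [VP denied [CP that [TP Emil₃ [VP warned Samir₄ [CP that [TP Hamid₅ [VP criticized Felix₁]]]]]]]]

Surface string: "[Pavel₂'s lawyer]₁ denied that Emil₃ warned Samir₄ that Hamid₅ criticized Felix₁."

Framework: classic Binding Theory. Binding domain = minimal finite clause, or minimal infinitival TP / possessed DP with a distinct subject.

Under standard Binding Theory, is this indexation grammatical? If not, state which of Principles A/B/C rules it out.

The two coindexed NPs are *[Pavel₂'s lawyer]₁* and *Felix₁*.
*Felix₁* is an R-expression. Principle C requires it to be free everywhere.
*[Pavel₂'s lawyer]₁* c-commands it and carries the same index.
The R-expression is bound → Principle C violation.

Principle C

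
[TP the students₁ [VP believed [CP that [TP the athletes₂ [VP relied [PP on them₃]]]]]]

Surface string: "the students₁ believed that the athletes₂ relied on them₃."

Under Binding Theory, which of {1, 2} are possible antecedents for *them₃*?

*them* is a pronoun, so Principle B applies: it must be free in its binding domain.
Binding domain of *them₃*: the embedded TP, whose subject is the athletes₂.
*the students₁* c-commands the pronoun but from outside its binding domain, and is not c-commanded by it → coindexation permitted.
*the athletes₂* c-commands the pronoun within its binding domain → coindexation would violate Principle B.

{1}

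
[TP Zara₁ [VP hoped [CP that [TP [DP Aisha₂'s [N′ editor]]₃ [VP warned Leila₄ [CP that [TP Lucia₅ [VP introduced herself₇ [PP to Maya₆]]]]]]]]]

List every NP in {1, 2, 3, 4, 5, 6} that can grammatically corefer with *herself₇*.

{5}

*herself* is an anaphor, so Principle A applies: it must be bound in its binding domain.
Binding domain of *herself₇*: the embedded TP, whose subject is Lucia₅.
*Zara₁* c-commands the anaphor but is outside its binding domain → cannot satisfy Principle A.
*Aisha₂* does not c-command the anaphor → cannot bind it.
*[Aisha₂'s editor]₃* c-commands the anaphor but is outside its binding domain → cannot satisfy Principle A.
*Leila₄* c-commands the anaphor but is outside its binding domain → cannot satisfy Principle A.
*Lucia₅* c-commands the anaphor within its binding domain → licit binder.
*Maya₆* does not c-command the anaphor → cannot bind it.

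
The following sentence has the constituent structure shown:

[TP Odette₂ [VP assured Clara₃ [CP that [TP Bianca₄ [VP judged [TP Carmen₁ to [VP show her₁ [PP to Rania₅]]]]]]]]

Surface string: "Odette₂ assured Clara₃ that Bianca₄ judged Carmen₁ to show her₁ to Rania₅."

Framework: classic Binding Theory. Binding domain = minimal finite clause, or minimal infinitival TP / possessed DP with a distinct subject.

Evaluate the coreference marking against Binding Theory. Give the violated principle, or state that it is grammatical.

The two coindexed NPs are *Carmen₁* and *her₁*.
*her₁* is a pronoun. Its binding domain is the embedded TP, whose subject is Carmen₁.
*Carmen₁* c-commands it within that domain and carries the same index.
The pronoun is locally bound → Principle B violation.

Principle B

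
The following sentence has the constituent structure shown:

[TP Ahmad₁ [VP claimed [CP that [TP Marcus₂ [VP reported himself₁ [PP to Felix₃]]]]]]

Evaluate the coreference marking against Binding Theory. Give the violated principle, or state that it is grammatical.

Principle A

The two coindexed NPs are *Ahmad₁* and *himself₁*.
*himself₁* is an anaphor. Principle A requires it to be bound within its binding domain — the embedded TP, whose subject is Marcus₂.
Within that domain it is c-commanded by *Marcus₂*, which does not share its index.
*Ahmad₁* does c-command the anaphor, but from outside its binding domain.
The anaphor is unbound in its domain → Principle A violation.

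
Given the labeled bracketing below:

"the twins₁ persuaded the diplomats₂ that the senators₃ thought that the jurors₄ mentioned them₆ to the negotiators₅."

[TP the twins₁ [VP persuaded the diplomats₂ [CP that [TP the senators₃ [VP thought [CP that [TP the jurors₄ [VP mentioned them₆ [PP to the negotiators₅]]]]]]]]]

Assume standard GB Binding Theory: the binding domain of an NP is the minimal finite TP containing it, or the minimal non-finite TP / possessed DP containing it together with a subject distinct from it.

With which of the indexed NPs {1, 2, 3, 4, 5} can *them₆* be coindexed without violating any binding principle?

*them* is a pronoun, so Principle B applies: it must be free in its binding domain.
Binding domain of *them₆*: the embedded TP, whose subject is the jurors₄.
*the twins₁* c-commands the pronoun but from outside its binding domain, and is not c-commanded by it → coindexation permitted.
*the diplomats₂* c-commands the pronoun but from outside its binding domain, and is not c-commanded by it → coindexation permitted.
*the senators₃* c-commands the pronoun but from outside its binding domain, and is not c-commanded by it → coindexation permitted.
*the jurors₄* c-commands the pronoun within its binding domain → coindexation would violate Principle B.
*the negotiators₅*: the pronoun c-commands this R-expression → coindexation would violate Principle C on *the negotiators₅*.

{1, 2, 3}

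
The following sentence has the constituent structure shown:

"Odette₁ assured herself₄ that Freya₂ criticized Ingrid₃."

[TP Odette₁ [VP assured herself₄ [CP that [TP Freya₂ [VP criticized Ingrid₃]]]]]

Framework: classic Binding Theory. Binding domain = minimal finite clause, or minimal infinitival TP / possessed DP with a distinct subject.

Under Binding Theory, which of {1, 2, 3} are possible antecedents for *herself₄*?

*herself* is an anaphor, so Principle A applies: it must be bound in its binding domain.
Binding domain of *herself₄*: the matrix TP, whose subject is Odette₁.
*Odette₁* c-commands the anaphor within its binding domain → licit binder.
*Freya₂* does not c-command the anaphor → cannot bind it.
*Ingrid₃* does not c-command the anaphor → cannot bind it.

{1}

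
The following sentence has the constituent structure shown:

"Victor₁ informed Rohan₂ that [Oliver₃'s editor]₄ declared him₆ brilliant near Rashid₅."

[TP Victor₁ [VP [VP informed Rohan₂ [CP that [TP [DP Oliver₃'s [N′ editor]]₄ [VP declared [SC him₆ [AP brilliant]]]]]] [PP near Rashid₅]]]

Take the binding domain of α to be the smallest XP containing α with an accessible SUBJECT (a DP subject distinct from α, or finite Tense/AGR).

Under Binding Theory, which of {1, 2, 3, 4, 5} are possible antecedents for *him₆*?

{1, 2, 3, 5}

*him* is a pronoun, so Principle B applies: it must be free in its binding domain.
Binding domain of *him₆*: the embedded TP, whose subject is [Oliver₃'s editor]₄.
*Victor₁* c-commands the pronoun but from outside its binding domain, and is not c-commanded by it → coindexation permitted.
*Rohan₂* c-commands the pronoun but from outside its binding domain, and is not c-commanded by it → coindexation permitted.
*Oliver₃* and the pronoun do not c-command one another → neither Principle B nor Principle C is at stake; coindexation permitted.
*[Oliver₃'s editor]₄* c-commands the pronoun within its binding domain → coindexation would violate Principle B.
*Rashid₅* and the pronoun do not c-command one another → neither Principle B nor Principle C is at stake; coindexation permitted.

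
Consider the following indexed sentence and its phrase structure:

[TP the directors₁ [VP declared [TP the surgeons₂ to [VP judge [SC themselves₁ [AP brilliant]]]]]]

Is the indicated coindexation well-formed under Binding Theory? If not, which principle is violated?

Principle A

The two coindexed NPs are *the directors₁* and *themselves₁*.
*themselves₁* is an anaphor. Principle A requires it to be bound within its binding domain — the embedded TP, whose subject is the surgeons₂.
Within that domain it is c-commanded by *the surgeons₂*, which does not share its index.
*the directors₁* does c-command the anaphor, but from outside its binding domain.
The anaphor is unbound in its domain → Principle A violation.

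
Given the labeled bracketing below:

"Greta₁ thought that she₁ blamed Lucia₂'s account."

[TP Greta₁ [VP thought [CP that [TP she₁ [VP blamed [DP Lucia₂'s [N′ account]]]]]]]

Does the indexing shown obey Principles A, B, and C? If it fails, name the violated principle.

The two coindexed NPs are *Greta₁* and *she₁*.
*she₁* is a pronoun; nothing c-commands it within its binding domain (the embedded TP.), so Principle B holds trivially.
*Greta₁* is an R-expression; *she₁* does not c-command it, and no other NP shares its index, so Principle C is satisfied.
All principles are respected.

grammatical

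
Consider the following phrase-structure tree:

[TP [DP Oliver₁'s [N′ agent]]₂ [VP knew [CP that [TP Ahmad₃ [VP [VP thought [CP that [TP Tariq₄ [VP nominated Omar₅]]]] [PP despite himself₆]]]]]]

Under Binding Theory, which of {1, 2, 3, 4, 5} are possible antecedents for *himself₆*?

*himself* is an anaphor, so Principle A applies: it must be bound in its binding domain.
Binding domain of *himself₆*: the embedded TP, whose subject is Ahmad₃.
*Oliver₁* does not c-command the anaphor → cannot bind it.
*[Oliver₁'s agent]₂* c-commands the anaphor but is outside its binding domain → cannot satisfy Principle A.
*Ahmad₃* c-commands the anaphor within its binding domain → licit binder.
*Tariq₄* does not c-command the anaphor → cannot bind it.
*Omar₅* does not c-command the anaphor → cannot bind it.

{3}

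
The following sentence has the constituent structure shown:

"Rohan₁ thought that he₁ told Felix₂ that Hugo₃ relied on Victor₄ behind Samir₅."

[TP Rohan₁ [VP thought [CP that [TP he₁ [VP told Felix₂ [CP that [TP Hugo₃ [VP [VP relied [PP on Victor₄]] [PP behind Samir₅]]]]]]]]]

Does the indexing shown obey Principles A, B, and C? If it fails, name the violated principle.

The two coindexed NPs are *Rohan₁* and *he₁*.
*he₁* is a pronoun; nothing c-commands it within its binding domain (the embedded TP.), so Principle B holds trivially.
*Rohan₁* is an R-expression; *he₁* does not c-command it, and no other NP shares its index, so Principle C is satisfied.
All principles are respected.

grammatical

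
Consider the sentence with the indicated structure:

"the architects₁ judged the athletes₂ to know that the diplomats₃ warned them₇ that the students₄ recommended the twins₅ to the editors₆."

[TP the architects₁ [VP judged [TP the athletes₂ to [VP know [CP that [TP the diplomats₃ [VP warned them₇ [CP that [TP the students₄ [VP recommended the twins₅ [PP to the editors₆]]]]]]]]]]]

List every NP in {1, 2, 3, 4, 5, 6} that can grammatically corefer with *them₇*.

{1, 2}

*them* is a pronoun, so Principle B applies: it must be free in its binding domain.
Binding domain of *them₇*: the embedded TP, whose subject is the diplomats₃.
*the architects₁* c-commands the pronoun but from outside its binding domain, and is not c-commanded by it → coindexation permitted.
*the athletes₂* c-commands the pronoun but from outside its binding domain, and is not c-commanded by it → coindexation permitted.
*the diplomats₃* c-commands the pronoun within its binding domain → coindexation would violate Principle B.
*the students₄*: the pronoun c-commands this R-expression → coindexation would violate Principle C on *the students₄*.
*the twins₅*: the pronoun c-commands this R-expression → coindexation would violate Principle C on *the twins₅*.
*the editors₆*: the pronoun c-commands this R-expression → coindexation would violate Principle C on *the editors₆*.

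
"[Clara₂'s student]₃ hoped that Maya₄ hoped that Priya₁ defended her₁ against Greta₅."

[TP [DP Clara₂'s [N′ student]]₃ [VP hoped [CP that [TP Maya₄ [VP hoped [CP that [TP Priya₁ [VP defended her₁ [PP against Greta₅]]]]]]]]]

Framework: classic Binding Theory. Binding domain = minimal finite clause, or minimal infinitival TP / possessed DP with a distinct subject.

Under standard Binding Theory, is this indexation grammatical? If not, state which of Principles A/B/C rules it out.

Principle B

The two coindexed NPs are *Priya₁* and *her₁*.
*her₁* is a pronoun. Its binding domain is the embedded TP, whose subject is Priya₁.
*Priya₁* c-commands it within that domain and carries the same index.
The pronoun is locally bound → Principle B violation.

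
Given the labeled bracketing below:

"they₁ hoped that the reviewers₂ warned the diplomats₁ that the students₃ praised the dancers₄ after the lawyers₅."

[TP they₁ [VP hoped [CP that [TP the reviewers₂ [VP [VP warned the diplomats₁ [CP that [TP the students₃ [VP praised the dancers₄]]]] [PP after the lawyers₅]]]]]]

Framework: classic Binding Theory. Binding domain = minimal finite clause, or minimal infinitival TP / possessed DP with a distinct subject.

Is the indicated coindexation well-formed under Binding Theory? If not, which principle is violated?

The two coindexed NPs are *they₁* and *the diplomats₁*.
*the diplomats₁* is an R-expression. Principle C requires it to be free everywhere.
*they₁* c-commands it and carries the same index.
The R-expression is bound → Principle C violation.

Principle C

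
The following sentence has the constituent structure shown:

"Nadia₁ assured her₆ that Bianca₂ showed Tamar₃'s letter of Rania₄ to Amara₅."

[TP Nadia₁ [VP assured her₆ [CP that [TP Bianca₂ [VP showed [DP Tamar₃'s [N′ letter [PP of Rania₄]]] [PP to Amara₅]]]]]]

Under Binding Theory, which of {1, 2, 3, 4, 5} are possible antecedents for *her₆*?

*her* is a pronoun, so Principle B applies: it must be free in its binding domain.
Binding domain of *her₆*: the matrix TP, whose subject is Nadia₁.
*Nadia₁* c-commands the pronoun within its binding domain → coindexation would violate Principle B.
*Bianca₂*: the pronoun c-commands this R-expression → coindexation would violate Principle C on *Bianca₂*.
*Tamar₃*: the pronoun c-commands this R-expression → coindexation would violate Principle C on *Tamar₃*.
*Rania₄*: the pronoun c-commands this R-expression → coindexation would violate Principle C on *Rania₄*.
*Amara₅*: the pronoun c-commands this R-expression → coindexation would violate Principle C on *Amara₅*.

none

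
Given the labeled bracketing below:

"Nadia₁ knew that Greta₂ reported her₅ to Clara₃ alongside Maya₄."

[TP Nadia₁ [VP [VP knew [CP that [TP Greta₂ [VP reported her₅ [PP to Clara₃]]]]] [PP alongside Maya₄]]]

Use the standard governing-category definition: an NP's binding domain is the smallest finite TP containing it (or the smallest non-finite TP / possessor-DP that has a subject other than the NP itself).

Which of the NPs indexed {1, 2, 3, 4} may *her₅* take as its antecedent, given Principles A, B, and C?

{1, 4}

*her* is a pronoun, so Principle B applies: it must be free in its binding domain.
Binding domain of *her₅*: the embedded TP, whose subject is Greta₂.
*Nadia₁* c-commands the pronoun but from outside its binding domain, and is not c-commanded by it → coindexation permitted.
*Greta₂* c-commands the pronoun within its binding domain → coindexation would violate Principle B.
*Clara₃*: the pronoun c-commands this R-expression → coindexation would violate Principle C on *Clara₃*.
*Maya₄* and the pronoun do not c-command one another → neither Principle B nor Principle C is at stake; coindexation permitted.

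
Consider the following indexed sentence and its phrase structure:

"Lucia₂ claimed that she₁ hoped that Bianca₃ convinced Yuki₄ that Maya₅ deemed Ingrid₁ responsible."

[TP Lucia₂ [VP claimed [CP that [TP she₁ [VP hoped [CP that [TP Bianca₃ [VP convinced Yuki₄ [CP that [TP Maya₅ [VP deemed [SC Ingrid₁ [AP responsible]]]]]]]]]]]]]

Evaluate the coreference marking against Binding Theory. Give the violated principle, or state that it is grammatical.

Principle C

The two coindexed NPs are *she₁* and *Ingrid₁*.
*Ingrid₁* is an R-expression. Principle C requires it to be free everywhere.
*she₁* c-commands it and carries the same index.
The R-expression is bound → Principle C violation.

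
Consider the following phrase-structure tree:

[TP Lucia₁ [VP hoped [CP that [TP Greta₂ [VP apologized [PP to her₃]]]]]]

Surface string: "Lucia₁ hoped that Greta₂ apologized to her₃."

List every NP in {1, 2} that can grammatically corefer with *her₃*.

{1}

*her* is a pronoun, so Principle B applies: it must be free in its binding domain.
Binding domain of *her₃*: the embedded TP, whose subject is Greta₂.
*Lucia₁* c-commands the pronoun but from outside its binding domain, and is not c-commanded by it → coindexation permitted.
*Greta₂* c-commands the pronoun within its binding domain → coindexation would violate Principle B.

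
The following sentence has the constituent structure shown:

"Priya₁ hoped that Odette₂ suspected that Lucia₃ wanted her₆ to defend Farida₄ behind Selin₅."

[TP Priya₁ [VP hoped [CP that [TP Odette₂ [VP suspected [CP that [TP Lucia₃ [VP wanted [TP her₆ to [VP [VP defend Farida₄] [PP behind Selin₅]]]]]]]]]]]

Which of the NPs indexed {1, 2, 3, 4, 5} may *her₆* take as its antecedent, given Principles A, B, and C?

*her* is a pronoun, so Principle B applies: it must be free in its binding domain.
Binding domain of *her₆*: the embedded TP, whose subject is Lucia₃.
*Priya₁* c-commands the pronoun but from outside its binding domain, and is not c-commanded by it → coindexation permitted.
*Odette₂* c-commands the pronoun but from outside its binding domain, and is not c-commanded by it → coindexation permitted.
*Lucia₃* c-commands the pronoun within its binding domain → coindexation would violate Principle B.
*Farida₄*: the pronoun c-commands this R-expression → coindexation would violate Principle C on *Farida₄*.
*Selin₅*: the pronoun c-commands this R-expression → coindexation would violate Principle C on *Selin₅*.

{1, 2}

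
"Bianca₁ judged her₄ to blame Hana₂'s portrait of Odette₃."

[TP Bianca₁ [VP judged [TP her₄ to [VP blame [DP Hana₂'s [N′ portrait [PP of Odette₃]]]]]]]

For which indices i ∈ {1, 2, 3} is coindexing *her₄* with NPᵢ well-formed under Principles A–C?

*her* is a pronoun, so Principle B applies: it must be free in its binding domain.
Binding domain of *her₄*: the matrix TP, whose subject is Bianca₁.
*Bianca₁* c-commands the pronoun within its binding domain → coindexation would violate Principle B.
*Hana₂*: the pronoun c-commands this R-expression → coindexation would violate Principle C on *Hana₂*.
*Odette₃*: the pronoun c-commands this R-expression → coindexation would violate Principle C on *Odette₃*.

none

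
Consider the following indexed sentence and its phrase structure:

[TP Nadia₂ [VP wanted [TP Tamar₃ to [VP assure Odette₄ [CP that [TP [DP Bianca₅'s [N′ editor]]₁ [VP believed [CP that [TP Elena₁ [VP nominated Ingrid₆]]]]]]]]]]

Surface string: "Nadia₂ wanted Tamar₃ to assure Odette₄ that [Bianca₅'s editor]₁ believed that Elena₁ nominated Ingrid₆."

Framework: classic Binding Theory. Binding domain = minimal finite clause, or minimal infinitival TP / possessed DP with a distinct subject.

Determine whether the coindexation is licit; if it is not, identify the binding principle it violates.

Principle C

The two coindexed NPs are *[Bianca₅'s editor]₁* and *Elena₁*.
*Elena₁* is an R-expression. Principle C requires it to be free everywhere.
*[Bianca₅'s editor]₁* c-commands it and carries the same index.
The R-expression is bound → Principle C violation.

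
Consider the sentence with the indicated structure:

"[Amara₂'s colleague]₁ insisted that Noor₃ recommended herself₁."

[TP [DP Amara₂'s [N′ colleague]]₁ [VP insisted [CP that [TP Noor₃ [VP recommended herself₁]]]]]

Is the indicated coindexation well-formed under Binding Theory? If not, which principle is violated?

Principle A

The two coindexed NPs are *[Amara₂'s colleague]₁* and *herself₁*.
*herself₁* is an anaphor. Principle A requires it to be bound within its binding domain — the embedded TP, whose subject is Noor₃.
Within that domain it is c-commanded by *Noor₃*, which does not share its index.
*[Amara₂'s colleague]₁* does c-command the anaphor, but from outside its binding domain.
The anaphor is unbound in its domain → Principle A violation.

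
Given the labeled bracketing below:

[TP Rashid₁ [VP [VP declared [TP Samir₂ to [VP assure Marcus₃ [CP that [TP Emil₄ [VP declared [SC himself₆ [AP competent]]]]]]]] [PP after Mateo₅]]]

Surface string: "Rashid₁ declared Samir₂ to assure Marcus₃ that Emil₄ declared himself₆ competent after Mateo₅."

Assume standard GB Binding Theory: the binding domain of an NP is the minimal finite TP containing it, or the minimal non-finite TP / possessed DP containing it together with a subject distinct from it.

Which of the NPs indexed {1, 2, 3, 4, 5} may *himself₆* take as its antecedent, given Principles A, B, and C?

*himself* is an anaphor, so Principle A applies: it must be bound in its binding domain.
Binding domain of *himself₆*: the embedded TP, whose subject is Emil₄.
*Rashid₁* c-commands the anaphor but is outside its binding domain → cannot satisfy Principle A.
*Samir₂* c-commands the anaphor but is outside its binding domain → cannot satisfy Principle A.
*Marcus₃* c-commands the anaphor but is outside its binding domain → cannot satisfy Principle A.
*Emil₄* c-commands the anaphor within its binding domain → licit binder.
*Mateo₅* does not c-command the anaphor → cannot bind it.

{4}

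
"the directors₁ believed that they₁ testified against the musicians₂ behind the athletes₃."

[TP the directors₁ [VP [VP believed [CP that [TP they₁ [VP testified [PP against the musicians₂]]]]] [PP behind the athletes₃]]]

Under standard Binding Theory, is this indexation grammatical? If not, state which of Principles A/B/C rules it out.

grammatical

The two coindexed NPs are *the directors₁* and *they₁*.
*they₁* is a pronoun; nothing c-commands it within its binding domain (the embedded TP.), so Principle B holds trivially.
*the directors₁* is an R-expression; *they₁* does not c-command it, and no other NP shares its index, so Principle C is satisfied.
All principles are respected.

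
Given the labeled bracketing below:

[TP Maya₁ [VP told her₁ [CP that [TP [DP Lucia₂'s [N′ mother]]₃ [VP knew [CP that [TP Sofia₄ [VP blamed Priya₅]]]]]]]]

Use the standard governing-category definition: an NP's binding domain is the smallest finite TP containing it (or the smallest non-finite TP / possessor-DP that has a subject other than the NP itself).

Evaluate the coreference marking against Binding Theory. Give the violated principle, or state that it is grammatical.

The two coindexed NPs are *Maya₁* and *her₁*.
*her₁* is a pronoun. Its binding domain is the matrix TP, whose subject is Maya₁.
*Maya₁* c-commands it within that domain and carries the same index.
The pronoun is locally bound → Principle B violation.

Principle B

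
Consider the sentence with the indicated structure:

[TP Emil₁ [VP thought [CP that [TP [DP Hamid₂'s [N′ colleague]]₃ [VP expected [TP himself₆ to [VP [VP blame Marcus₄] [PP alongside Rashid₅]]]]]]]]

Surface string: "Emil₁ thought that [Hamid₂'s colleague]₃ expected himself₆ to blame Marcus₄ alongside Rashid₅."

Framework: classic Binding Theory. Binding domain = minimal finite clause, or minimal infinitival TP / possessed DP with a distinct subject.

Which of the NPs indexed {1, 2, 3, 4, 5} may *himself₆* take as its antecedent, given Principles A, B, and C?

{3}

*himself* is an anaphor, so Principle A applies: it must be bound in its binding domain.
Binding domain of *himself₆*: the embedded TP, whose subject is [Hamid₂'s colleague]₃.
*Emil₁* c-commands the anaphor but is outside its binding domain → cannot satisfy Principle A.
*Hamid₂* does not c-command the anaphor → cannot bind it.
*[Hamid₂'s colleague]₃* c-commands the anaphor within its binding domain → licit binder.
*Marcus₄* does not c-command the anaphor → cannot bind it.
*Rashid₅* does not c-command the anaphor → cannot bind it.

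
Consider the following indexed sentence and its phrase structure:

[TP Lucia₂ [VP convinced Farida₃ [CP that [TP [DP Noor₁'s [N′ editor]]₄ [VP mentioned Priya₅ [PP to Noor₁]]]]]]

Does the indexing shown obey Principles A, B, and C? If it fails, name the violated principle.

grammatical

The two coindexed NPs are *Noor₁* and *Noor₁*.
*Noor₁* is an R-expression; no coindexed NP c-commands it, so Principle C holds.
*Noor₁* is an R-expression; *Noor₁* does not c-command it, and no other NP shares its index, so Principle C is satisfied.
All principles are respected.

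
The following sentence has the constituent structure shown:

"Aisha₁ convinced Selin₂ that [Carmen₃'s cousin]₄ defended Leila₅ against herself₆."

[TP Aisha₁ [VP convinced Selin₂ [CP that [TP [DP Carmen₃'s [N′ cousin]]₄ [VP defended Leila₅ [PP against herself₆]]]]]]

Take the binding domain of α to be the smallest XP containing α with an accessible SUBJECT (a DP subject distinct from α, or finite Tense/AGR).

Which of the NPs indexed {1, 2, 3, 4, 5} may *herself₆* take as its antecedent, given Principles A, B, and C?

{4, 5}

*herself* is an anaphor, so Principle A applies: it must be bound in its binding domain.
Binding domain of *herself₆*: the embedded TP, whose subject is [Carmen₃'s cousin]₄.
*Aisha₁* c-commands the anaphor but is outside its binding domain → cannot satisfy Principle A.
*Selin₂* c-commands the anaphor but is outside its binding domain → cannot satisfy Principle A.
*Carmen₃* does not c-command the anaphor → cannot bind it.
*[Carmen₃'s cousin]₄* c-commands the anaphor within its binding domain → licit binder.
*Leila₅* c-commands the anaphor within its binding domain → licit binder.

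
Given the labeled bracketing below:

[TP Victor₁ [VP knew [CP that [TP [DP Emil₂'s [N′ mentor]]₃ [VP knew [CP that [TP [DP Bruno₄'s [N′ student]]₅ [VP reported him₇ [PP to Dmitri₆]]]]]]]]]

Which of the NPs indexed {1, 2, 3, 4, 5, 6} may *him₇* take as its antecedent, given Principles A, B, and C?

*him* is a pronoun, so Principle B applies: it must be free in its binding domain.
Binding domain of *him₇*: the embedded TP, whose subject is [Bruno₄'s student]₅.
*Victor₁* c-commands the pronoun but from outside its binding domain, and is not c-commanded by it → coindexation permitted.
*Emil₂* and the pronoun do not c-command one another → neither Principle B nor Principle C is at stake; coindexation permitted.
*[Emil₂'s mentor]₃* c-commands the pronoun but from outside its binding domain, and is not c-commanded by it → coindexation permitted.
*Bruno₄* and the pronoun do not c-command one another → neither Principle B nor Principle C is at stake; coindexation permitted.
*[Bruno₄'s student]₅* c-commands the pronoun within its binding domain → coindexation would violate Principle B.
*Dmitri₆*: the pronoun c-commands this R-expression → coindexation would violate Principle C on *Dmitri₆*.

{1, 2, 3, 4}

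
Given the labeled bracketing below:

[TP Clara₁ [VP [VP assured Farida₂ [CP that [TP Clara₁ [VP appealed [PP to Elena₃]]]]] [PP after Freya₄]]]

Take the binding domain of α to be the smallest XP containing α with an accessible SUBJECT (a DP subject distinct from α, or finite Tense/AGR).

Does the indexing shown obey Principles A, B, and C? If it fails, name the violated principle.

The two coindexed NPs are *Clara₁* (the lower occurrence) and *Clara₁* (the higher occurrence).
*Clara₁* (the lower occurrence) is an R-expression. Principle C requires it to be free everywhere.
*Clara₁* (the higher occurrence) c-commands it and carries the same index.
The R-expression is bound → Principle C violation.

Principle C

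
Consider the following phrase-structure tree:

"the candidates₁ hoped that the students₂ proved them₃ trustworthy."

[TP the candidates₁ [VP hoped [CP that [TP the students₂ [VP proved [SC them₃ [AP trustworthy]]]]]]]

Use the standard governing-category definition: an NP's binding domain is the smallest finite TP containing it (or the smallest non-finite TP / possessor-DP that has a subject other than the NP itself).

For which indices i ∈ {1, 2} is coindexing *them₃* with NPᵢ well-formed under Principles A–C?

*them* is a pronoun, so Principle B applies: it must be free in its binding domain.
Binding domain of *them₃*: the embedded TP, whose subject is the students₂.
*the candidates₁* c-commands the pronoun but from outside its binding domain, and is not c-commanded by it → coindexation permitted.
*the students₂* c-commands the pronoun within its binding domain → coindexation would violate Principle B.

{1}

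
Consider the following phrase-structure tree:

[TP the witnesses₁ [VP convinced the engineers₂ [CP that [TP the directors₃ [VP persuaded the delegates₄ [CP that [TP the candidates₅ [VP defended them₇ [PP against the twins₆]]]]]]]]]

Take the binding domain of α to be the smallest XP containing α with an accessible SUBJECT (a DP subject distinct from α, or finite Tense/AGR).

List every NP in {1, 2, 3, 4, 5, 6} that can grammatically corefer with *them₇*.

*them* is a pronoun, so Principle B applies: it must be free in its binding domain.
Binding domain of *them₇*: the embedded TP, whose subject is the candidates₅.
*the witnesses₁* c-commands the pronoun but from outside its binding domain, and is not c-commanded by it → coindexation permitted.
*the engineers₂* c-commands the pronoun but from outside its binding domain, and is not c-commanded by it → coindexation permitted.
*the directors₃* c-commands the pronoun but from outside its binding domain, and is not c-commanded by it → coindexation permitted.
*the delegates₄* c-commands the pronoun but from outside its binding domain, and is not c-commanded by it → coindexation permitted.
*the candidates₅* c-commands the pronoun within its binding domain → coindexation would violate Principle B.
*the twins₆*: the pronoun c-commands this R-expression → coindexation would violate Principle C on *the twins₆*.

{1, 2, 3, 4}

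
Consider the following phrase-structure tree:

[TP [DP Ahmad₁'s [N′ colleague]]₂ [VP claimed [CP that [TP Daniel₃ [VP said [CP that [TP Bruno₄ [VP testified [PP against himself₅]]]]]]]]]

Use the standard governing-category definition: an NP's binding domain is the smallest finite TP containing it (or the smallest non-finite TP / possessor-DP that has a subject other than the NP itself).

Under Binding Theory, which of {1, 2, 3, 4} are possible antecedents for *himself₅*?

*himself* is an anaphor, so Principle A applies: it must be bound in its binding domain.
Binding domain of *himself₅*: the embedded TP, whose subject is Bruno₄.
*Ahmad₁* does not c-command the anaphor → cannot bind it.
*[Ahmad₁'s colleague]₂* c-commands the anaphor but is outside its binding domain → cannot satisfy Principle A.
*Daniel₃* c-commands the anaphor but is outside its binding domain → cannot satisfy Principle A.
*Bruno₄* c-commands the anaphor within its binding domain → licit binder.

{4}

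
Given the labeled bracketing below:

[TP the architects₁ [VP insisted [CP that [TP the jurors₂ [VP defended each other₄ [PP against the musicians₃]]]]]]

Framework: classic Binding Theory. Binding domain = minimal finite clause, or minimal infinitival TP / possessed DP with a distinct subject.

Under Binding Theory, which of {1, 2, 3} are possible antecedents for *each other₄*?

*each other* is an anaphor, so Principle A applies: it must be bound in its binding domain.
Binding domain of *each other₄*: the embedded TP, whose subject is the jurors₂.
*the architects₁* c-commands the anaphor but is outside its binding domain → cannot satisfy Principle A.
*the jurors₂* c-commands the anaphor within its binding domain → licit binder.
*the musicians₃* does not c-command the anaphor → cannot bind it.

{2}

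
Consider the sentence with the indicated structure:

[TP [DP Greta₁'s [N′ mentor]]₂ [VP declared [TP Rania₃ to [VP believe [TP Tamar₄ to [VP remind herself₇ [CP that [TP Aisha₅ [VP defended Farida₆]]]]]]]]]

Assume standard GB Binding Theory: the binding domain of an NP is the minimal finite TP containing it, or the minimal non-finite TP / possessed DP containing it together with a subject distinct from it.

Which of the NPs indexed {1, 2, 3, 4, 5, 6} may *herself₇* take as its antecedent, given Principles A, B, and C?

*herself* is an anaphor, so Principle A applies: it must be bound in its binding domain.
Binding domain of *herself₇*: the embedded TP, whose subject is Tamar₄.
*Greta₁* does not c-command the anaphor → cannot bind it.
*[Greta₁'s mentor]₂* c-commands the anaphor but is outside its binding domain → cannot satisfy Principle A.
*Rania₃* c-commands the anaphor but is outside its binding domain → cannot satisfy Principle A.
*Tamar₄* c-commands the anaphor within its binding domain → licit binder.
*Aisha₅* does not c-command the anaphor → cannot bind it.
*Farida₆* does not c-command the anaphor → cannot bind it.

{4}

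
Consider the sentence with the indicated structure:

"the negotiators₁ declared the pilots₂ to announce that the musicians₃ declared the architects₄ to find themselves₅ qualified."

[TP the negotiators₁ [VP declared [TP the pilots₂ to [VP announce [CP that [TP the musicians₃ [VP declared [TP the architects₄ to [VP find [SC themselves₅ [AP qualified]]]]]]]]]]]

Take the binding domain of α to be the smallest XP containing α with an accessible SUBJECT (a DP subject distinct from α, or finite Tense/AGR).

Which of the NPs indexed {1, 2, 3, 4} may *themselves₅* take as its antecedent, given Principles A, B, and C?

{4}

*themselves* is an anaphor, so Principle A applies: it must be bound in its binding domain.
Binding domain of *themselves₅*: the embedded TP, whose subject is the architects₄.
*the negotiators₁* c-commands the anaphor but is outside its binding domain → cannot satisfy Principle A.
*the pilots₂* c-commands the anaphor but is outside its binding domain → cannot satisfy Principle A.
*the musicians₃* c-commands the anaphor but is outside its binding domain → cannot satisfy Principle A.
*the architects₄* c-commands the anaphor within its binding domain → licit binder.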